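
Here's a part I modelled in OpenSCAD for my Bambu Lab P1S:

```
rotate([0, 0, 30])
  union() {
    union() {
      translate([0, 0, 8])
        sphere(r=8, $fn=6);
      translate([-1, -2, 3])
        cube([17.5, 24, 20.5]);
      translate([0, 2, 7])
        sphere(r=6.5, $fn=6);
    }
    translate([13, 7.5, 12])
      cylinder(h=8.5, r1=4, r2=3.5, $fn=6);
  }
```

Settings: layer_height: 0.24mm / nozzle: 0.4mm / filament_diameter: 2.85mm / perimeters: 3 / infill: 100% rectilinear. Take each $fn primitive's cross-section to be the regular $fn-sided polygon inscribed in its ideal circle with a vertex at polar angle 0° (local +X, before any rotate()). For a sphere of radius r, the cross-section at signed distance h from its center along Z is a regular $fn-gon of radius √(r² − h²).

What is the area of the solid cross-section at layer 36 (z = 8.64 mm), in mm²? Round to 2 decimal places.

At z = 8.64 mm: the sphere: section is a regular 6-gon, circumradius = √(r²−h²) = √(8²−0.64²) = 7.974 (area = (6/2)·7.974²·sin(360°/6) = 165.21 mm²); the 17.5×24 cube at (-1, -2) contributes its full rectangle (area 420.00 mm²); the r=6.5 sphere at (0, 2) contributes a regular 6-gon of circumradius √(6.5²−1.64²) = 6.290 (area = (6/2)·6.290²·sin(360°/6) = 102.78 mm²); Combining (union): the regions partially overlap — summed areas 687.99 mm² minus the doubly-counted overlap 166.54 mm² gives 521.45 mm² — area = 521.45 mm²; the cone at (13, 7.5) is absent (z outside [12, 20.5]); Taking the union: only the result so far is present, so the union is just that shape — area = 521.45 mm²; (rotated 30° about Z; rotation is an isometry so areas/perimeters/island counts are preserved). Overall, the cross-section is a single solid region. Net area = 521.45 mm².

521.45 mm²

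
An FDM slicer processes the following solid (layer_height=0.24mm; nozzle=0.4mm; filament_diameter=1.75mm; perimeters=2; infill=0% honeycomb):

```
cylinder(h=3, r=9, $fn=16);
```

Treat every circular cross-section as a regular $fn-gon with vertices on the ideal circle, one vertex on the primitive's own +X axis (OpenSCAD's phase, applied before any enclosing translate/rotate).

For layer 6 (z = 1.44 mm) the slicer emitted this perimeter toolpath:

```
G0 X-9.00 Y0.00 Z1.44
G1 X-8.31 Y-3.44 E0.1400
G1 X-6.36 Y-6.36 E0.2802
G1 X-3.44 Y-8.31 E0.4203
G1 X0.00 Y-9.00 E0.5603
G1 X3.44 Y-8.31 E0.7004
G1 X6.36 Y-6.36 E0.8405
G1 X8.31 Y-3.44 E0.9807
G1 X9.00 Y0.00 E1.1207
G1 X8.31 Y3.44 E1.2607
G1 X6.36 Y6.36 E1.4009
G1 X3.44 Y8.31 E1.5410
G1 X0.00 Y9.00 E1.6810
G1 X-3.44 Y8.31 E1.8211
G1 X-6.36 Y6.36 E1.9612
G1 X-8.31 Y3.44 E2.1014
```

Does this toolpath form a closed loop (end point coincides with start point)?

Start point (G0): (-9.00, 0.00). End point (last G1): the path does not return to the start — open.

no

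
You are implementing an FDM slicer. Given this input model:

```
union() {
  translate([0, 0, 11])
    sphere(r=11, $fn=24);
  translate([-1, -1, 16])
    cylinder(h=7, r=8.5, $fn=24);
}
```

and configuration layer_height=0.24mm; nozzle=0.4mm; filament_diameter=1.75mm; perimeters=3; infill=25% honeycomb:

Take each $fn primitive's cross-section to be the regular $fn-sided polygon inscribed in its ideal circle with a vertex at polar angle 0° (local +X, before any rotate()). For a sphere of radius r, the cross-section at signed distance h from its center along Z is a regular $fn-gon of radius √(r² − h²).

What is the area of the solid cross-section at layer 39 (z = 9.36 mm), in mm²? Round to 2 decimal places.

At z = 9.36 mm: the r=11 sphere slices to a regular 24-gon of circumradius 10.877 (√(r²−h²) with h=1.64 from center) (area = (24/2)·10.877²·sin(360°/24) = 367.45 mm²); the cylinder at (-1, -1) is not intersected at this z (z outside [16, 23]); Merging all regions: only the r=11 sphere is present, so the union is just that shape — area = 367.45 mm². Overall, the cross-section is a single solid region. Net area = 367.45 mm².

367.45 mm²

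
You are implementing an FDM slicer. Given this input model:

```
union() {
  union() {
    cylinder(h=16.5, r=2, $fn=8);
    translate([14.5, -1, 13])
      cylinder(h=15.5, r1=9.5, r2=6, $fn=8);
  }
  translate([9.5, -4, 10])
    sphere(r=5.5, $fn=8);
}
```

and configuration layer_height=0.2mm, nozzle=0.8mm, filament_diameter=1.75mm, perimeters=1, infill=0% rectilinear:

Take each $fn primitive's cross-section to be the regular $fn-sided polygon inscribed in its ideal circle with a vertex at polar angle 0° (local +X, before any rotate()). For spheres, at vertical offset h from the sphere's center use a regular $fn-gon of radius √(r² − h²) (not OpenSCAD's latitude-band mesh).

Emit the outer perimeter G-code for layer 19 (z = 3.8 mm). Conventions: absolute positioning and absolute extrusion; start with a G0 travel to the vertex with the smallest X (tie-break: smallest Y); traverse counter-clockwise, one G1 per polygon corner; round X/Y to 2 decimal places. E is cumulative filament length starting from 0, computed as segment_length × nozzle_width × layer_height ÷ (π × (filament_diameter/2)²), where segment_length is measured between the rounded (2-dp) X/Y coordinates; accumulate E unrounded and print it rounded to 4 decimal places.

At z = 3.8 mm: the cylinder: section is a regular 8-gon, circumradius r=2; the cone at (14.5, -1) is absent (z outside [13, 28.5]); Merging all regions: only the r=2 cylinder is present, so the union is just that shape — 1 connected region; the sphere at (9.5, -4) is absent (|z−center|=6.200 > r=5.5); Taking the union: only the result so far is present, so the union is just that shape — 1 connected region. The outline is a single polygon with 8 vertices. Extrusion per mm of travel: 0.8 × 0.2 / (π × 0.875²) = 0.066520. Accumulating E over each segment gives final E = 0.8134.

G0 X-2.00 Y0.00 Z3.80
G1 X-1.41 Y-1.41 E0.1017
G1 X0.00 Y-2.00 E0.2033
G1 X1.41 Y-1.41 E0.3050
G1 X2.00 Y0.00 E0.4067
G1 X1.41 Y1.41 E0.5084
G1 X0.00 Y2.00 E0.6100
G1 X-1.41 Y1.41 E0.7117
G1 X-2.00 Y0.00 E0.8134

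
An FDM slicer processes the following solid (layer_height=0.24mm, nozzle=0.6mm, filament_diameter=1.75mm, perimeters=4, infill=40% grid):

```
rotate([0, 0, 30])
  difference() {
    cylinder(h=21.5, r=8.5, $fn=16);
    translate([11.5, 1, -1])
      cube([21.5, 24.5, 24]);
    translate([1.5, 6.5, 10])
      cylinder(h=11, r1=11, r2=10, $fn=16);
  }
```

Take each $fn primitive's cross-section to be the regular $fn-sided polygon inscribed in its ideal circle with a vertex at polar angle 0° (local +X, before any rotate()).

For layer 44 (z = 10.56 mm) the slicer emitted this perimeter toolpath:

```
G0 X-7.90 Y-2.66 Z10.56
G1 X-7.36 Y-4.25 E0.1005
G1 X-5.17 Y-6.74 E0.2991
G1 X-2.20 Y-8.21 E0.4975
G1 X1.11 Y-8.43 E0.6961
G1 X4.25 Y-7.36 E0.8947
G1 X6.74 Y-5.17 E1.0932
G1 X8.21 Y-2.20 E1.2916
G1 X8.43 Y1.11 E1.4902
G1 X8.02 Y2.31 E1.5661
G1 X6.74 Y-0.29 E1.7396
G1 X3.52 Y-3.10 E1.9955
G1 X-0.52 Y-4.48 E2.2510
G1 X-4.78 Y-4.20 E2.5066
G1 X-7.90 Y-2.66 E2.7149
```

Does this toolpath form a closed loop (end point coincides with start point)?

yes

Start point (G0): (-7.90, -2.66). End point (last G1): the path returns to the start — closed.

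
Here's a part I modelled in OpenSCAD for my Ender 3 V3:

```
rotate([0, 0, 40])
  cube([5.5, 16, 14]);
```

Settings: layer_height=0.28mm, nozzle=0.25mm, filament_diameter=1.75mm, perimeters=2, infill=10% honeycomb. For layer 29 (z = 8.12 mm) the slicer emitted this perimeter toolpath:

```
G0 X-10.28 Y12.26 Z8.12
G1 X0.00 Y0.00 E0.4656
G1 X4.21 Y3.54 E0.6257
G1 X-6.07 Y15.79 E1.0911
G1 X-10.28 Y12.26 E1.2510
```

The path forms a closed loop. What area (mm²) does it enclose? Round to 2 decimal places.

87.93 mm²

Apply the shoelace formula to the sequence of (X, Y) vertices; enclosed area = 87.93 mm².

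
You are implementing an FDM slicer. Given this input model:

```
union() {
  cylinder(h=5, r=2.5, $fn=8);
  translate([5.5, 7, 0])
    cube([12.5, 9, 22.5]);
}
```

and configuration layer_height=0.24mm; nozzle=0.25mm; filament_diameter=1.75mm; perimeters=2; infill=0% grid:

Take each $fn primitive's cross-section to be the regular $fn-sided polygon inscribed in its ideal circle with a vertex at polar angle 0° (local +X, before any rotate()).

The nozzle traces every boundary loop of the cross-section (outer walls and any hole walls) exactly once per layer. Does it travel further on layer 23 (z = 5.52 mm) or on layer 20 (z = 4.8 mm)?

layer 20 (z = 4.8 mm)

Layer 23 (z = 5.52): the cylinder is absent (z outside [0, 5]); the cube at (5.5, 7) is present — its section is the full 12.5×9 rectangle (perimeter 43.00 mm); Combining (union): only the 12.5×9 cube at (5.5, 7) is present, so the union is just that shape — boundary = 43.00 mm. So its perimeter = 43.00 mm. Layer 20 (z = 4.8): the r=2.5 cylinder gives a regular 8-gon of circumradius 2.5 (constant along its height) (perimeter = 2·8·2.500·sin(180°/8) = 15.31 mm); the 12.5×9 cube at (5.5, 7) contributes its full rectangle (perimeter 43.00 mm); Combining (union): the 2 present regions are separate (no shared area or edge), so areas and boundary lengths simply add and each stays a separate island — boundary = 58.31 mm. So its perimeter = 58.31 mm. Layer 20 is larger (58.31 vs 43.00 mm).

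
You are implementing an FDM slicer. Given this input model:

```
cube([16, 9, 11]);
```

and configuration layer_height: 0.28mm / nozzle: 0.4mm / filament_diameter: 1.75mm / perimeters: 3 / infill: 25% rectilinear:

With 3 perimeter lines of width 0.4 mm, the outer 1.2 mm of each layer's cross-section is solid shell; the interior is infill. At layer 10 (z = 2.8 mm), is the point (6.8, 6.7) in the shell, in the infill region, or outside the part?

At z = 2.8 mm: the 16×9 cube contributes its full rectangle. Overall, the cross-section is a single solid region. The nearest boundary edge runs (16.00, 9.00)→(0.00, 9.00); distance from the point to it = 2.30 mm. The point is inside the cross-section and 2.30 mm from the nearest boundary — more than the 1.2 mm shell width (3 × 0.4), so it's in the infill interior.

infill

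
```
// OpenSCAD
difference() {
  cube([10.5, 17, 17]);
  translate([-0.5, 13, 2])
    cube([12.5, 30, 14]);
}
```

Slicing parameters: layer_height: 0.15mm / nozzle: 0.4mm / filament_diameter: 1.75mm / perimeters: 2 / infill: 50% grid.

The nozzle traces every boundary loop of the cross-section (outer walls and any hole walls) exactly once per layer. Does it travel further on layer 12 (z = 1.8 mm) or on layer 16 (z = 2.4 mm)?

Layer 12 (z = 1.8): the cube (footprint 10.5×17) is included at this height (perimeter 55.00 mm); the cube at (-0.5, 13) does not reach this height (z outside [2, 16]); After the difference (first − rest): none of the subtracted shapes is present at this height, so the 10.5×17 cube is unchanged — boundary = 55.00 mm. So its perimeter = 55.00 mm. Layer 16 (z = 2.4): the cube is present — its section is the full 10.5×17 rectangle (perimeter 55.00 mm); the 12.5×30 cube at (-0.5, 13) contributes its full rectangle (perimeter 85.00 mm); Taking the first minus the rest: starting from the 10.5×17 cube, the 12.5×30 cube at (-0.5, 13) partially overlaps it — only the 42.00 mm² overlap (of its 375.00 mm²) is removed, clipping the outline — boundary = 47.00 mm. So its perimeter = 47.00 mm. Layer 12 is larger (55.00 vs 47.00 mm).

layer 12 (z = 1.8 mm)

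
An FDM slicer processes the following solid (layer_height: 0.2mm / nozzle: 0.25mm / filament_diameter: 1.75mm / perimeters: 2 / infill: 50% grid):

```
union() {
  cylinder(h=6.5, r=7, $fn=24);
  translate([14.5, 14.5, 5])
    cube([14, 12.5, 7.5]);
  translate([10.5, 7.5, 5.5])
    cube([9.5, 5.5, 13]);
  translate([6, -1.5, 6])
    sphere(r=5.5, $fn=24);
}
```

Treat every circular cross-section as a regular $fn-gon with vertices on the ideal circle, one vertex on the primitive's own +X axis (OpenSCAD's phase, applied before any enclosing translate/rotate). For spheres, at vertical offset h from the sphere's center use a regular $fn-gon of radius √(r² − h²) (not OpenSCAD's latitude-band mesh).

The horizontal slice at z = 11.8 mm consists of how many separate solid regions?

2

At z = 11.8 mm: the cylinder is absent (z outside [0, 6.5]); the 14×12.5 cube at (14.5, 14.5) contributes its full rectangle; the cube at (10.5, 7.5) (footprint 9.5×5.5) is included at this height; the sphere at (6, -1.5) is not intersected at this z (|z−center|=5.800 > r=5.5); Combining (union): the 2 present regions are separate (no shared area or edge), so areas and boundary lengths simply add and each stays a separate island — 2 connected regions. The result has 2 disconnected regions.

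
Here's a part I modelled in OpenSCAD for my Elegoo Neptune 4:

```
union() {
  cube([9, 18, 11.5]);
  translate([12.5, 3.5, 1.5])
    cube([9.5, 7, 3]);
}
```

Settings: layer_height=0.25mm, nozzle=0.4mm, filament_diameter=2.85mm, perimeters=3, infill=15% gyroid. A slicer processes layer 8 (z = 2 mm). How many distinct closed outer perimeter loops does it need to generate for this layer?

At z = 2 mm: the 9×18 cube contributes its full rectangle; the 9.5×7 cube at (12.5, 3.5) contributes its full rectangle; Combining (union): the 2 present regions are separate (no shared area or edge), so areas and boundary lengths simply add and each stays a separate island — 2 connected regions. The result has 2 disconnected regions.

2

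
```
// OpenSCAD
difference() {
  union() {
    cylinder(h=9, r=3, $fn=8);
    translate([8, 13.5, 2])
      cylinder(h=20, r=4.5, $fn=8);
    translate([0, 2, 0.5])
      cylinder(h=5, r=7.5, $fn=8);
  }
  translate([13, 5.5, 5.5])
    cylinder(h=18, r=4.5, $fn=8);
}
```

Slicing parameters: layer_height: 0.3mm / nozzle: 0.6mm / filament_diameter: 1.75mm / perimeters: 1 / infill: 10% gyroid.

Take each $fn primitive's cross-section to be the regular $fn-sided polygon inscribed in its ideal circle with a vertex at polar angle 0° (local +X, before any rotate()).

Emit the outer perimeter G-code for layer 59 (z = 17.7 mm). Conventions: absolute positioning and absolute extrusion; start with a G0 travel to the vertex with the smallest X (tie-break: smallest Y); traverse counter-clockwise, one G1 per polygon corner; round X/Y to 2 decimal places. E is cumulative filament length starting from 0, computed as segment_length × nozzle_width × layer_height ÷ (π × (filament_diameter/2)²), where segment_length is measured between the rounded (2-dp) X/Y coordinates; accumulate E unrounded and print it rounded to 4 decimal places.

G0 X3.50 Y13.50 Z17.70
G1 X4.82 Y10.32 E0.2577
G1 X8.00 Y9.00 E0.5153
G1 X11.18 Y10.32 E0.7730
G1 X12.50 Y13.50 E1.0307
G1 X11.18 Y16.68 E1.2883
G1 X8.00 Y18.00 E1.5460
G1 X4.82 Y16.68 E1.8036
G1 X3.50 Y13.50 E2.0613

At z = 17.7 mm: the cylinder is not intersected at this z (z outside [0, 9]); the r=4.5 cylinder at (8, 13.5) gives a regular 8-gon of circumradius 4.5 (constant along its height); the cylinder at (0, 2) is absent (z outside [0.5, 5.5]); Taking the union: only the r=4.5 cylinder at (8, 13.5) is present, so the union is just that shape — 1 connected region; the cylinder at (13, 5.5): section is a regular 8-gon, circumradius r=4.5; Taking the first minus the rest: starting from the result so far, the r=4.5 cylinder at (13, 5.5) misses the remaining region (no effect) — 1 connected region. The outline is a single polygon with 8 vertices. Extrusion per mm of travel: 0.6 × 0.3 / (π × 0.875²) = 0.074835. Accumulating E over each segment gives final E = 2.0613.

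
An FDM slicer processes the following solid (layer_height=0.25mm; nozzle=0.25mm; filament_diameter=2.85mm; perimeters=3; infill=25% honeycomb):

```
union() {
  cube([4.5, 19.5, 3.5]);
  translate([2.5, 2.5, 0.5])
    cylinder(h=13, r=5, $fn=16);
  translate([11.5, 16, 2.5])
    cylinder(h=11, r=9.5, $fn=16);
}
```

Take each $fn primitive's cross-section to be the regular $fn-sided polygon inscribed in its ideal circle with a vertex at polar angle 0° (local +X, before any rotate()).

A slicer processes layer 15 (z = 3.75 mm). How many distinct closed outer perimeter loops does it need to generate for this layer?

At z = 3.75 mm: the cube does not reach this height (z outside [0, 3.5]); the cylinder at (2.5, 2.5): section is a regular 16-gon, circumradius r=5; the cylinder at (11.5, 16): section is a regular 16-gon, circumradius r=9.5; Merging all regions: the 2 present regions are separate (no shared area or edge), so areas and boundary lengths simply add and each stays a separate island — 2 connected regions. The result has 2 disconnected regions.

2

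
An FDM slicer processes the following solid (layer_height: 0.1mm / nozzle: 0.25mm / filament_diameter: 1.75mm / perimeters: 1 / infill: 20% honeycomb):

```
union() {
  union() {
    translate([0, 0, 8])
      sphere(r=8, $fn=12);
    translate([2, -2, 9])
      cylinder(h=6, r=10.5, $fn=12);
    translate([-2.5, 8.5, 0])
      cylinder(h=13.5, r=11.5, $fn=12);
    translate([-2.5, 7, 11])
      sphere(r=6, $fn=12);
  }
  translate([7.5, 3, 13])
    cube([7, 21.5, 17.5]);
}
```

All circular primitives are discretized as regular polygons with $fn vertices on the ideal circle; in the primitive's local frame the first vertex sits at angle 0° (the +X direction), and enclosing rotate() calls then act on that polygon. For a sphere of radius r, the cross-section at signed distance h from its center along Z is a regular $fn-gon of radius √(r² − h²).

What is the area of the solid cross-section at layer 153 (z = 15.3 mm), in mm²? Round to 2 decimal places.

At z = 15.3 mm: the r=8 sphere contributes a regular 12-gon of circumradius √(8²−7.3²) = 3.273 (area = (12/2)·3.273²·sin(360°/12) = 32.13 mm²); the cylinder at (2, -2) is absent (z outside [9, 15]); the cylinder at (-2.5, 8.5) is not intersected at this z (z outside [0, 13.5]); the sphere at (-2.5, 7): section is a regular 12-gon, circumradius = √(r²−h²) = √(6²−4.3²) = 4.184 (area = (12/2)·4.184²·sin(360°/12) = 52.53 mm²); Merging all regions: the 2 present regions are separate (no shared area or edge), so areas and boundary lengths simply add and each stays a separate island — area = 84.66 mm²; the cube at (7.5, 3) is present — its section is the full 7×21.5 rectangle (area 150.50 mm²); Combining (union): the 2 present regions are separate (no shared area or edge), so areas and boundary lengths simply add and each stays a separate island — area = 235.16 mm². Overall, the cross-section has 3 separate islands. Net area = 235.16 mm².

235.16 mm²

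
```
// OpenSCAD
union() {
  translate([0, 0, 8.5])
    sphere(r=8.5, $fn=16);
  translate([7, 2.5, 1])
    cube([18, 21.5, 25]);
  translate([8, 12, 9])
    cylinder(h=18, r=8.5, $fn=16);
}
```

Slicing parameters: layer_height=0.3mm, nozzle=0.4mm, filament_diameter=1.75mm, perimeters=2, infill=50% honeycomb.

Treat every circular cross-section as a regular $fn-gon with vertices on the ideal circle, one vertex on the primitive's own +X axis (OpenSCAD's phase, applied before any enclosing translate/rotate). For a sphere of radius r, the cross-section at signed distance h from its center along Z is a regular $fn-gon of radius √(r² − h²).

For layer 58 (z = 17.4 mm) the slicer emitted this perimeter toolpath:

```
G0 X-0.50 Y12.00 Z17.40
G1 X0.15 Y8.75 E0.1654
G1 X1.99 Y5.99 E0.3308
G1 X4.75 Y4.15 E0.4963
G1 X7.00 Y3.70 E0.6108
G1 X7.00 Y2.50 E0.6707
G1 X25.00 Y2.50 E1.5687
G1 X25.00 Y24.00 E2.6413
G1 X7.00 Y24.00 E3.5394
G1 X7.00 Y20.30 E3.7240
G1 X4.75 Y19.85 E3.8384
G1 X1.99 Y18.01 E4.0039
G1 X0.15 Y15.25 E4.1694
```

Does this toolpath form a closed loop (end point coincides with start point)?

Start point (G0): (-0.50, 12.00). End point (last G1): the path does not return to the start — open.

no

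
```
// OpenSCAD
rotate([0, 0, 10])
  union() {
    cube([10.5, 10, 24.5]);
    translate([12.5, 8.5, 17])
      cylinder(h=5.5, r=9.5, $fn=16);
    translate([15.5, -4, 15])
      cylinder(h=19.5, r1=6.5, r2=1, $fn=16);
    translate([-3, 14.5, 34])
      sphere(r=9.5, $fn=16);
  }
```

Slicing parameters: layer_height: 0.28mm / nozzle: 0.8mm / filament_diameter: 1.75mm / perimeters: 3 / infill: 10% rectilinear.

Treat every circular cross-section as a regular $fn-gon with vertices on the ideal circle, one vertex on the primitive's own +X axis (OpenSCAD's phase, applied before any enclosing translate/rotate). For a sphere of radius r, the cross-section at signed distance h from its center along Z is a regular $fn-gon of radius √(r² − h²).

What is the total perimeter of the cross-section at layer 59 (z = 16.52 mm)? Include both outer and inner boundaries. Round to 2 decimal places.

78.90 mm

At z = 16.52 mm: the 10.5×10 cube contributes its full rectangle (perimeter 41.00 mm); the cylinder at (12.5, 8.5) does not reach this height (z outside [17, 22.5]); the cone at (15.5, -4) contributes a regular 16-gon of circumradius 6.071 (interpolated between r1=6.5 and r2=1 at t=0.078) (perimeter = 2·16·6.071·sin(180°/16) = 37.90 mm); the sphere at (-3, 14.5) is absent (|z−center|=17.480 > r=9.5); Taking the union: the 2 present regions are separate (no shared area or edge), so areas and boundary lengths simply add and each stays a separate island — boundary = 78.90 mm; (rotated 10° about Z; rotation is an isometry so areas/perimeters/island counts are preserved). Overall, the cross-section has 2 separate islands. Total boundary length (outer) = 78.90 mm.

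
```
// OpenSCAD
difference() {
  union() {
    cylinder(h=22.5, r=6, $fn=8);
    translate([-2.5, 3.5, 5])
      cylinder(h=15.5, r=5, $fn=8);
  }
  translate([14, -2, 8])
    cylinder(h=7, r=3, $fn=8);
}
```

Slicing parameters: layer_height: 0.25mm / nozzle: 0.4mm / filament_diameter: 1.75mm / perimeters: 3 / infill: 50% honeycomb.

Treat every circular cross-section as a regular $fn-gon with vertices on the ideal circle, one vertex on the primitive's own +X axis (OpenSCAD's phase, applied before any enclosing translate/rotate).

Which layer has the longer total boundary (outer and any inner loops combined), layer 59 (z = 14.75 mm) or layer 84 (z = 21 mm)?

Layer 59 (z = 14.75): the cylinder: section is a regular 8-gon, circumradius r=6 (perimeter = 2·8·6.000·sin(180°/8) = 36.74 mm); the r=5 cylinder at (-2.5, 3.5) contributes a regular 8-gon of circumradius 5 (perimeter = 2·8·5.000·sin(180°/8) = 30.61 mm); Merging all regions: the regions partially overlap (shared area 41.52 mm²), so the edge portions inside another operand are dropped and the merged outline is re-measured after clipping — boundary = 42.86 mm; the r=3 cylinder at (14, -2) gives a regular 8-gon of circumradius 3 (constant along its height) (perimeter = 2·8·3.000·sin(180°/8) = 18.37 mm); After the difference (first − rest): starting from the result so far, the r=3 cylinder at (14, -2) misses the remaining region (no effect) — boundary = 42.86 mm. So its perimeter = 42.86 mm. Layer 84 (z = 21): the r=6 cylinder contributes a regular 8-gon of circumradius 6 (perimeter = 2·8·6.000·sin(180°/8) = 36.74 mm); the cylinder at (-2.5, 3.5) is not intersected at this z (z outside [5, 20.5]); Merging all regions: only the r=6 cylinder is present, so the union is just that shape — boundary = 36.74 mm; the cylinder at (14, -2) does not reach this height (z outside [8, 15]); Subtracting the remaining from the first: none of the subtracted shapes is present at this height, so that combined region is unchanged — boundary = 36.74 mm. So its perimeter = 36.74 mm. Layer 59 is larger (42.86 vs 36.74 mm).

layer 59 (z = 14.75 mm)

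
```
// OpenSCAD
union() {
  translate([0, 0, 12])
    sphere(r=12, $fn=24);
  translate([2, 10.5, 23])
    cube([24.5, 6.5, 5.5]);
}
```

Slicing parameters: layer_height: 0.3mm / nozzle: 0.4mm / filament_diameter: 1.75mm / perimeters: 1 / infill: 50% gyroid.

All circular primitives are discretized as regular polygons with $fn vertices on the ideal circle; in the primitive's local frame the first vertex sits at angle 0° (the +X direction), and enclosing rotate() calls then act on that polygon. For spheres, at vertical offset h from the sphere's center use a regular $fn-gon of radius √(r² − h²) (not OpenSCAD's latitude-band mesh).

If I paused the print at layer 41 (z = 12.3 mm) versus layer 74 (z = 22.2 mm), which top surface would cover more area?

layer 41 (z = 12.3 mm)

Layer 41 (z = 12.3): the sphere: section is a regular 24-gon, circumradius = √(r²−h²) = √(12²−0.3²) = 11.996 (area = (24/2)·11.996²·sin(360°/24) = 446.96 mm²); the cube at (2, 10.5) does not reach this height (z outside [23, 28.5]); Combining (union): only the r=12 sphere is present, so the union is just that shape — area = 446.96 mm². So its area = 446.96 mm². Layer 74 (z = 22.2): the r=12 sphere contributes a regular 24-gon of circumradius √(12²−10.2²) = 6.321 (area = (24/2)·6.321²·sin(360°/24) = 124.11 mm²); the cube at (2, 10.5) is not intersected at this z (z outside [23, 28.5]); Taking the union: only the r=12 sphere is present, so the union is just that shape — area = 124.11 mm². So its area = 124.11 mm². Layer 41 is larger (446.96 vs 124.11 mm²).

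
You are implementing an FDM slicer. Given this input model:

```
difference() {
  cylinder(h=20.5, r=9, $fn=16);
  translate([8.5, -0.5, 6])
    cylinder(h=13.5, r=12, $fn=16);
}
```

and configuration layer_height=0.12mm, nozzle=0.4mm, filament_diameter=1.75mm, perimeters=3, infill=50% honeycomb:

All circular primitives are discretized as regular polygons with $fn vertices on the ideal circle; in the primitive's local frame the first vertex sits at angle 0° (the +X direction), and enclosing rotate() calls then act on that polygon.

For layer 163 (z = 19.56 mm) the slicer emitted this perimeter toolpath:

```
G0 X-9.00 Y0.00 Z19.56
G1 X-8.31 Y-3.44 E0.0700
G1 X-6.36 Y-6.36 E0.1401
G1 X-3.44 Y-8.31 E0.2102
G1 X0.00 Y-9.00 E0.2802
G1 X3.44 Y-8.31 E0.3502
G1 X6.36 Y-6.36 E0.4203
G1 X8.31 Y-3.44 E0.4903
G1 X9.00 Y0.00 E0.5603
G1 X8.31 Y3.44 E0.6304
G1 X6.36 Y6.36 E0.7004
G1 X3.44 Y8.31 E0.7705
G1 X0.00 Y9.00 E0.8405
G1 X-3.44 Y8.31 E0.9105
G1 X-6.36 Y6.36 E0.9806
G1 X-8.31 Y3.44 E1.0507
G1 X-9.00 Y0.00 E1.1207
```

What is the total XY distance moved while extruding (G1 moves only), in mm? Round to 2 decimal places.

Sum the Euclidean lengths of each G1 segment: total = 56.16 mm.

56.16 mm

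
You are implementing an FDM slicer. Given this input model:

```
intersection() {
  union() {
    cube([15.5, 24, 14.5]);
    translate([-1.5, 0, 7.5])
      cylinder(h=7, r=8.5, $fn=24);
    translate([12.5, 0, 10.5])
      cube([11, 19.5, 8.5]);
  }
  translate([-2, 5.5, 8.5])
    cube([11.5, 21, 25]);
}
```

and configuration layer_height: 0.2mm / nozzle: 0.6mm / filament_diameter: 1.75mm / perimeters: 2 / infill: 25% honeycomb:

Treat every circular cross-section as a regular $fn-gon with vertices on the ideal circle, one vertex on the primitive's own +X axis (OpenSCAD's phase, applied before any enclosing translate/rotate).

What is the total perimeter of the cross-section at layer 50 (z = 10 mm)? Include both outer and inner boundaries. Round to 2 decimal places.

At z = 10 mm: the 15.5×24 cube contributes its full rectangle (perimeter 79.00 mm); the cylinder at (-1.5, 0): section is a regular 24-gon, circumradius r=8.5 (perimeter = 2·24·8.500·sin(180°/24) = 53.25 mm); the cube at (12.5, 0) is not intersected at this z (z outside [10.5, 19]); Merging all regions: the regions partially overlap (shared area 43.50 mm²), so the edge portions inside another operand are dropped and the merged outline is re-measured after clipping — boundary = 105.15 mm; the cube at (-2, 5.5) is present — its section is the full 11.5×21 rectangle (perimeter 65.00 mm); After intersecting: the 11.5×21 cube at (-2, 5.5) partially overlaps that combined region; clipping to the common part keeps 181.59 mm² — boundary = 60.15 mm. Overall, the cross-section is a single solid region. Total boundary length (outer) = 60.15 mm.

60.15 mm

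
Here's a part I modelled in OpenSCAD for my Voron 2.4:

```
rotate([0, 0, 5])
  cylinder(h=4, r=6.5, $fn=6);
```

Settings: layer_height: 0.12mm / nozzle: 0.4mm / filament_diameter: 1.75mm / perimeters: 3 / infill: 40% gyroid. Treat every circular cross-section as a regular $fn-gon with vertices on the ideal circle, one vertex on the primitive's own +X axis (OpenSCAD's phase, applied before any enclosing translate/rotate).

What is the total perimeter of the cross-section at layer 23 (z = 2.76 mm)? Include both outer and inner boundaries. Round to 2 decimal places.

39.00 mm

At z = 2.76 mm: the r=6.5 cylinder contributes a regular 6-gon of circumradius 6.5 (perimeter = 2·6·6.500·sin(180°/6) = 39.00 mm); (whole slice rotated 5° about Z — lengths, areas and connectivity unchanged). Overall, the cross-section is a single solid region. Total boundary length (outer) = 39.00 mm.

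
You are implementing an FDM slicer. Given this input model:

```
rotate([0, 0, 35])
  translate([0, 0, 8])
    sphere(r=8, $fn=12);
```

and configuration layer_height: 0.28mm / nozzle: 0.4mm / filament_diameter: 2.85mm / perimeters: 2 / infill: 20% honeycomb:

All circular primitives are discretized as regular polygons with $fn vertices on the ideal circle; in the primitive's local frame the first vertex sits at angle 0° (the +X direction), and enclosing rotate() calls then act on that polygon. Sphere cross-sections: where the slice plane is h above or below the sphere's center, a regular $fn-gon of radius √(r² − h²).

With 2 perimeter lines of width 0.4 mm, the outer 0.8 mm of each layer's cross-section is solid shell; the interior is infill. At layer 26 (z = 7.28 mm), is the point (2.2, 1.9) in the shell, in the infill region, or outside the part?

infill

At z = 7.28 mm: the r=8 sphere contributes a regular 12-gon of circumradius √(8²−0.72²) = 7.968; (rotated 35° about Z; rotation is an isometry so areas/perimeters/island counts are preserved). Overall, the cross-section is a single solid region. Undo the 35° rotation: the query point maps to (2.892, 0.295) in the un-rotated model frame. The nearest boundary edge runs (7.97, 0.00)→(6.90, 3.98); distance from the point to it = 4.83 mm. The point is inside the cross-section and 4.83 mm from the nearest boundary — more than the 0.8 mm shell width (2 × 0.4), so it's in the infill interior.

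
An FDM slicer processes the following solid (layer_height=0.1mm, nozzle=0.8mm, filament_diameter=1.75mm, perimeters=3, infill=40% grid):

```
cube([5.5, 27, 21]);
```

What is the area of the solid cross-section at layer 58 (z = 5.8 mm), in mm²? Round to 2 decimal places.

At z = 5.8 mm: the cube (footprint 5.5×27) is included at this height (area 148.50 mm²). Overall, the cross-section is a single solid region. Net area = 148.50 mm².

148.50 mm²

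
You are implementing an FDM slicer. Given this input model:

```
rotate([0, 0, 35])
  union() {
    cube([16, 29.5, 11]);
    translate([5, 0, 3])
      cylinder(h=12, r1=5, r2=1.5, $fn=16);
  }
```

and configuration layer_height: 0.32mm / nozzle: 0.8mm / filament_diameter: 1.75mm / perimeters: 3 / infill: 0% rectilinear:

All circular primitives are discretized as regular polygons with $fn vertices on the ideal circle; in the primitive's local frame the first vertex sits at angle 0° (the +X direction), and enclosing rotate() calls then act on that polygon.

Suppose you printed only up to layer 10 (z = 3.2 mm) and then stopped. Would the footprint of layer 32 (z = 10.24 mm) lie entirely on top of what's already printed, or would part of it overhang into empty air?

Compare the two slices. At z = 3.2: the cube is present — its section is the full 16×29.5 rectangle (area 472.00 mm²); the cone at (5, 0): at t=0.017 of its height the radius interpolates to r₁+(r₂−r₁)t = 4.942, giving a regular 16-gon of that circumradius (area = (16/2)·4.942²·sin(360°/16) = 74.76 mm²); Taking the union: the regions partially overlap — summed areas 546.76 mm² minus the doubly-counted overlap 37.38 mm² gives 509.38 mm² — area = 509.38 mm²; (whole slice rotated 35° about Z — lengths, areas and connectivity unchanged). At z = 10.24: the cube is present — its section is the full 16×29.5 rectangle (area 472.00 mm²); the cone at (5, 0): at t=0.603 of its height the radius interpolates to r₁+(r₂−r₁)t = 2.888, giving a regular 16-gon of that circumradius (area = (16/2)·2.888²·sin(360°/16) = 25.54 mm²); Taking the union: the regions partially overlap — summed areas 497.54 mm² minus the doubly-counted overlap 12.77 mm² gives 484.77 mm² — area = 484.77 mm²; (rotated 35° about Z; rotation is an isometry so areas/perimeters/island counts are preserved). Checking containment: the cross-section at z = 10.24 is a subset of the cross-section at z = 3.2.

entirely on top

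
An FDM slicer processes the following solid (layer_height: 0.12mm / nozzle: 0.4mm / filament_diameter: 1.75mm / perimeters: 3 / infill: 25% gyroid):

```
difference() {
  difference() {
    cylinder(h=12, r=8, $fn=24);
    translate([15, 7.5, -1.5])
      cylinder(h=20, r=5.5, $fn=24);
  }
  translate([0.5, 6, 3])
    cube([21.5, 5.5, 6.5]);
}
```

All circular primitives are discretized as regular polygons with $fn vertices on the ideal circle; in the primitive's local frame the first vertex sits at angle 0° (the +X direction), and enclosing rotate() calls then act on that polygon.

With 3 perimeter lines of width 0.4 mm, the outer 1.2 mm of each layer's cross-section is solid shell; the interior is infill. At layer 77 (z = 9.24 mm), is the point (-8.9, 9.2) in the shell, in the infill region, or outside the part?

At z = 9.24 mm: the r=8 cylinder gives a regular 24-gon of circumradius 8 (constant along its height); the r=5.5 cylinder at (15, 7.5) contributes a regular 24-gon of circumradius 5.5; Taking the first minus the rest: starting from the r=8 cylinder, the r=5.5 cylinder at (15, 7.5) misses the remaining region (no effect) — 1 connected region; the 21.5×5.5 cube at (0.5, 6) contributes its full rectangle; Taking the first minus the rest: starting from that combined region, the 21.5×5.5 cube at (0.5, 6) partially overlaps it — only the 6.00 mm² overlap (of its 118.25 mm²) is removed, clipping the outline — 1 connected region. Overall, the cross-section is a single solid region. The nearest boundary edge runs (-6.93, 4.00)→(-5.66, 5.66); distance from the point to it = 4.80 mm. The point is not inside any of the regions above, so it lies outside the cross-section (4.80 mm from the nearest boundary).

outside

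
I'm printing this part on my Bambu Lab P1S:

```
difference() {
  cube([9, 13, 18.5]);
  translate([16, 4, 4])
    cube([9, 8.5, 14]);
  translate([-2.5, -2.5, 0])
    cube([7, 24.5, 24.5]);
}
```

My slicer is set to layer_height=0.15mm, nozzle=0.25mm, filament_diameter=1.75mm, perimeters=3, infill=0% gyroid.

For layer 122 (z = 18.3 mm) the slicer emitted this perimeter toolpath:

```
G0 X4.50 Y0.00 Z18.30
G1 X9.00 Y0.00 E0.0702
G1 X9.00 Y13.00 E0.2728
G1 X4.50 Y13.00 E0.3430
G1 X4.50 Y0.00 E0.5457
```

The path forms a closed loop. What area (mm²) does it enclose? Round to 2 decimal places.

Apply the shoelace formula to the sequence of (X, Y) vertices; enclosed area = 58.50 mm².

58.50 mm²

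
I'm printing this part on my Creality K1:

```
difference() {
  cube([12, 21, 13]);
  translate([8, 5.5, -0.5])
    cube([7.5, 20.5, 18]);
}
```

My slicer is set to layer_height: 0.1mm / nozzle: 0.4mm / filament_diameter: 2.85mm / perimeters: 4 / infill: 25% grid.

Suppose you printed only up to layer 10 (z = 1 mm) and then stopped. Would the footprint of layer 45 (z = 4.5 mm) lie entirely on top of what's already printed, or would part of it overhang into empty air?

entirely on top

Compare the two slices. At z = 1: the 12×21 cube contributes its full rectangle (area 252.00 mm²); the cube at (8, 5.5) is present — its section is the full 7.5×20.5 rectangle (area 153.75 mm²); Subtracting the remaining from the first: starting from the 12×21 cube (252.00 mm²), the 7.5×20.5 cube at (8, 5.5) partially overlaps it — only the 62.00 mm² overlap (of its 153.75 mm²) is removed, clipping the outline — area = 190.00 mm². At z = 4.5: the 12×21 cube contributes its full rectangle (area 252.00 mm²); the 7.5×20.5 cube at (8, 5.5) contributes its full rectangle (area 153.75 mm²); Subtracting the remaining from the first: starting from the 12×21 cube (252.00 mm²), the 7.5×20.5 cube at (8, 5.5) partially overlaps it — only the 62.00 mm² overlap (of its 153.75 mm²) is removed, clipping the outline — area = 190.00 mm². Checking containment: the cross-section at z = 4.5 is a subset of the cross-section at z = 1.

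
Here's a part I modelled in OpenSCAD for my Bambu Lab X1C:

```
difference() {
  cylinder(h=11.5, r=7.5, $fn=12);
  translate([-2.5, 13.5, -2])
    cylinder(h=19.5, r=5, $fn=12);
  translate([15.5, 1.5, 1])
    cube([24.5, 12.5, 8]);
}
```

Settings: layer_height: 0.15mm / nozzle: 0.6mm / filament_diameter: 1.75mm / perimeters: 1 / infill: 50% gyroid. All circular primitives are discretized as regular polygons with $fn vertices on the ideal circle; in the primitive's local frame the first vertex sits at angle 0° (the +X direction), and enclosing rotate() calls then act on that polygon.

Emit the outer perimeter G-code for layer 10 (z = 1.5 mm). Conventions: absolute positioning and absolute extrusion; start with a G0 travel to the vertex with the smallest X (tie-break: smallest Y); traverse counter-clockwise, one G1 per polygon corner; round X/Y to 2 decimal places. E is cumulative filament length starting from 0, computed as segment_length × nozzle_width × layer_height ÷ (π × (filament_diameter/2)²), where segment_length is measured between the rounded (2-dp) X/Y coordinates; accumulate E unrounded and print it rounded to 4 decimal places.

At z = 1.5 mm: the r=7.5 cylinder gives a regular 12-gon of circumradius 7.5 (constant along its height); the r=5 cylinder at (-2.5, 13.5) gives a regular 12-gon of circumradius 5 (constant along its height); the 24.5×12.5 cube at (15.5, 1.5) contributes its full rectangle; Taking the first minus the rest: starting from the r=7.5 cylinder, the r=5 cylinder at (-2.5, 13.5) misses the remaining region (no effect); the 24.5×12.5 cube at (15.5, 1.5) misses the remaining region (no effect) — 1 connected region. The outline is a single polygon with 12 vertices. Extrusion per mm of travel: 0.6 × 0.15 / (π × 0.875²) = 0.037418. Accumulating E over each segment gives final E = 1.7438.

G0 X-7.50 Y0.00 Z1.50
G1 X-6.50 Y-3.75 E0.1452
G1 X-3.75 Y-6.50 E0.2907
G1 X0.00 Y-7.50 E0.4360
G1 X3.75 Y-6.50 E0.5812
G1 X6.50 Y-3.75 E0.7267
G1 X7.50 Y0.00 E0.8719
G1 X6.50 Y3.75 E1.0171
G1 X3.75 Y6.50 E1.1627
G1 X0.00 Y7.50 E1.3079
G1 X-3.75 Y6.50 E1.4531
G1 X-6.50 Y3.75 E1.5986
G1 X-7.50 Y0.00 E1.7438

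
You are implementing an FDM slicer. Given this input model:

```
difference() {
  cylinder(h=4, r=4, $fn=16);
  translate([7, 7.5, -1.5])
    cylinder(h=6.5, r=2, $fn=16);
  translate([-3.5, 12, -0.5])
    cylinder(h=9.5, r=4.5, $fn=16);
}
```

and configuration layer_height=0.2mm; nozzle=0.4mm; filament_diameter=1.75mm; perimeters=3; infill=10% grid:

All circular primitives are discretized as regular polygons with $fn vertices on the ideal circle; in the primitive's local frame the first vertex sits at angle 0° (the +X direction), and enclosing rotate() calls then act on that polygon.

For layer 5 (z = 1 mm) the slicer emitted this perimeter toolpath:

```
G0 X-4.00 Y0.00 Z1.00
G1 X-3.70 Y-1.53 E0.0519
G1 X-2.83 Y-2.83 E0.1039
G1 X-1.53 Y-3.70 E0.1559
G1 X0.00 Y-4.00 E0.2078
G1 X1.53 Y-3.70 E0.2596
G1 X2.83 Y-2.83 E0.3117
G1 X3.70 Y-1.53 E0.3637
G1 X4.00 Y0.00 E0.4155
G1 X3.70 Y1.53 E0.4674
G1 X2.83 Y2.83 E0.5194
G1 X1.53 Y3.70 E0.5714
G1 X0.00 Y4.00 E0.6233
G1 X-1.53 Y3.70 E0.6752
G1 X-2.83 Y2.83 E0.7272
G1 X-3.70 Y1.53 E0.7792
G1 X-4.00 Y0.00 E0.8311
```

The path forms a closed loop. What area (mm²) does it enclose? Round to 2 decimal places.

49.04 mm²

Apply the shoelace formula to the sequence of (X, Y) vertices; enclosed area = 49.04 mm².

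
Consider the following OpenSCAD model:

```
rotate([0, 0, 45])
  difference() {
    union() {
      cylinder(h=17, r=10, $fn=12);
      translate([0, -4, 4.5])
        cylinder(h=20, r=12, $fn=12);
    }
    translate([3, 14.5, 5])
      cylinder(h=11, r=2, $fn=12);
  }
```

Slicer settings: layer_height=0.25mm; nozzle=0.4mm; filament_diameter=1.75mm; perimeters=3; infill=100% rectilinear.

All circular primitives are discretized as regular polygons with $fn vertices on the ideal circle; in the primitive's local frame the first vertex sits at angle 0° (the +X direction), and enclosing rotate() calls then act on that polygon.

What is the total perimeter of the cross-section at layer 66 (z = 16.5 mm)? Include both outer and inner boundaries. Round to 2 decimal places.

At z = 16.5 mm: the r=10 cylinder gives a regular 12-gon of circumradius 10 (constant along its height) (perimeter = 2·12·10.000·sin(180°/12) = 62.12 mm); the r=12 cylinder at (0, -4) contributes a regular 12-gon of circumradius 12 (perimeter = 2·12·12.000·sin(180°/12) = 74.54 mm); Taking the union: the regions partially overlap (shared area 269.40 mm²), so the edge portions inside another operand are dropped and the merged outline is re-measured after clipping — boundary = 77.57 mm; the cylinder at (3, 14.5) does not reach this height (z outside [5, 16]); Subtracting the remaining from the first: none of the subtracted shapes is present at this height, so that combined region is unchanged — boundary = 77.57 mm; (whole slice rotated 45° about Z — lengths, areas and connectivity unchanged). Overall, the cross-section is a single solid region. Total boundary length (outer) = 77.57 mm.

77.57 mm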